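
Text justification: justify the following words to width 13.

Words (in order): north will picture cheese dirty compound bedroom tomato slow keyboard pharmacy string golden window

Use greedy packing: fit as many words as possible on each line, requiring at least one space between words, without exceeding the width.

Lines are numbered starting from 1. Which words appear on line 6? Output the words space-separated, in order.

Line 1: ['north', 'will'] (min_width=10, slack=3)
Line 2: ['picture'] (min_width=7, slack=6)
Line 3: ['cheese', 'dirty'] (min_width=12, slack=1)
Line 4: ['compound'] (min_width=8, slack=5)
Line 5: ['bedroom'] (min_width=7, slack=6)
Line 6: ['tomato', 'slow'] (min_width=11, slack=2)
Line 7: ['keyboard'] (min_width=8, slack=5)
Line 8: ['pharmacy'] (min_width=8, slack=5)
Line 9: ['string', 'golden'] (min_width=13, slack=0)
Line 10: ['window'] (min_width=6, slack=7)

Answer: tomato slow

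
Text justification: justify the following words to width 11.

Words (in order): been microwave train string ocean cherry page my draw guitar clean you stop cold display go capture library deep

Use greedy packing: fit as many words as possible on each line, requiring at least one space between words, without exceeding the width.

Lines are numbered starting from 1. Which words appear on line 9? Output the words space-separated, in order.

Answer: clean you

Derivation:
Line 1: ['been'] (min_width=4, slack=7)
Line 2: ['microwave'] (min_width=9, slack=2)
Line 3: ['train'] (min_width=5, slack=6)
Line 4: ['string'] (min_width=6, slack=5)
Line 5: ['ocean'] (min_width=5, slack=6)
Line 6: ['cherry', 'page'] (min_width=11, slack=0)
Line 7: ['my', 'draw'] (min_width=7, slack=4)
Line 8: ['guitar'] (min_width=6, slack=5)
Line 9: ['clean', 'you'] (min_width=9, slack=2)
Line 10: ['stop', 'cold'] (min_width=9, slack=2)
Line 11: ['display', 'go'] (min_width=10, slack=1)
Line 12: ['capture'] (min_width=7, slack=4)
Line 13: ['library'] (min_width=7, slack=4)
Line 14: ['deep'] (min_width=4, slack=7)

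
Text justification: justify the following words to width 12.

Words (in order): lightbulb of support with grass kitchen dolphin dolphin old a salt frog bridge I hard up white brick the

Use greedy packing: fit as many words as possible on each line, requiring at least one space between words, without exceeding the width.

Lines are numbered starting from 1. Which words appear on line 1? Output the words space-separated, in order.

Answer: lightbulb of

Derivation:
Line 1: ['lightbulb', 'of'] (min_width=12, slack=0)
Line 2: ['support', 'with'] (min_width=12, slack=0)
Line 3: ['grass'] (min_width=5, slack=7)
Line 4: ['kitchen'] (min_width=7, slack=5)
Line 5: ['dolphin'] (min_width=7, slack=5)
Line 6: ['dolphin', 'old'] (min_width=11, slack=1)
Line 7: ['a', 'salt', 'frog'] (min_width=11, slack=1)
Line 8: ['bridge', 'I'] (min_width=8, slack=4)
Line 9: ['hard', 'up'] (min_width=7, slack=5)
Line 10: ['white', 'brick'] (min_width=11, slack=1)
Line 11: ['the'] (min_width=3, slack=9)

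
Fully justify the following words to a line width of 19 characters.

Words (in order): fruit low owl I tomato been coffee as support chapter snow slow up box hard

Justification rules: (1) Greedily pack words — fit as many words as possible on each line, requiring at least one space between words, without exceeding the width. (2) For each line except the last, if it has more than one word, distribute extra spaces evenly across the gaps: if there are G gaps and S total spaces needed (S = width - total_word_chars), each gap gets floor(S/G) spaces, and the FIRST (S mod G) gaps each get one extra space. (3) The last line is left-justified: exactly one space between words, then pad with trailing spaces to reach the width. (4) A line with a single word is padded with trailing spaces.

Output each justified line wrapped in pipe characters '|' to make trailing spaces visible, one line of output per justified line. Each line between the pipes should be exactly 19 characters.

Answer: |fruit   low  owl  I|
|tomato  been coffee|
|as  support chapter|
|snow  slow  up  box|
|hard               |

Derivation:
Line 1: ['fruit', 'low', 'owl', 'I'] (min_width=15, slack=4)
Line 2: ['tomato', 'been', 'coffee'] (min_width=18, slack=1)
Line 3: ['as', 'support', 'chapter'] (min_width=18, slack=1)
Line 4: ['snow', 'slow', 'up', 'box'] (min_width=16, slack=3)
Line 5: ['hard'] (min_width=4, slack=15)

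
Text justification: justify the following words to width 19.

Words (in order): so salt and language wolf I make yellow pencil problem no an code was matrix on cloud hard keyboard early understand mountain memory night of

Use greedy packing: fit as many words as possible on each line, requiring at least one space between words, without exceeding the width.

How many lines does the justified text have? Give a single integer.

Answer: 8

Derivation:
Line 1: ['so', 'salt', 'and'] (min_width=11, slack=8)
Line 2: ['language', 'wolf', 'I'] (min_width=15, slack=4)
Line 3: ['make', 'yellow', 'pencil'] (min_width=18, slack=1)
Line 4: ['problem', 'no', 'an', 'code'] (min_width=18, slack=1)
Line 5: ['was', 'matrix', 'on', 'cloud'] (min_width=19, slack=0)
Line 6: ['hard', 'keyboard', 'early'] (min_width=19, slack=0)
Line 7: ['understand', 'mountain'] (min_width=19, slack=0)
Line 8: ['memory', 'night', 'of'] (min_width=15, slack=4)
Total lines: 8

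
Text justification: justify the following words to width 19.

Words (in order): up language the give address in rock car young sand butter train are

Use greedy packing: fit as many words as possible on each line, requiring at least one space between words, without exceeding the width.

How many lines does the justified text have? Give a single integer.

Answer: 4

Derivation:
Line 1: ['up', 'language', 'the'] (min_width=15, slack=4)
Line 2: ['give', 'address', 'in'] (min_width=15, slack=4)
Line 3: ['rock', 'car', 'young', 'sand'] (min_width=19, slack=0)
Line 4: ['butter', 'train', 'are'] (min_width=16, slack=3)
Total lines: 4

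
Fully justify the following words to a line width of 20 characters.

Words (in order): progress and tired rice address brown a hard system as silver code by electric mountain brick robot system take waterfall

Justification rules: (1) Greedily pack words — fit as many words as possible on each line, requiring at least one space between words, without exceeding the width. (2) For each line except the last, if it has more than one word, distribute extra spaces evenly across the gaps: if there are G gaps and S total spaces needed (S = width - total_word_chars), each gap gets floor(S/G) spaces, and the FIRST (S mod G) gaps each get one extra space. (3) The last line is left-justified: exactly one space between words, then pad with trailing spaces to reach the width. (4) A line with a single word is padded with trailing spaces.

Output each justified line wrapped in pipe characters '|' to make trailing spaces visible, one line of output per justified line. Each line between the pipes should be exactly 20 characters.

Line 1: ['progress', 'and', 'tired'] (min_width=18, slack=2)
Line 2: ['rice', 'address', 'brown', 'a'] (min_width=20, slack=0)
Line 3: ['hard', 'system', 'as'] (min_width=14, slack=6)
Line 4: ['silver', 'code', 'by'] (min_width=14, slack=6)
Line 5: ['electric', 'mountain'] (min_width=17, slack=3)
Line 6: ['brick', 'robot', 'system'] (min_width=18, slack=2)
Line 7: ['take', 'waterfall'] (min_width=14, slack=6)

Answer: |progress  and  tired|
|rice address brown a|
|hard    system    as|
|silver    code    by|
|electric    mountain|
|brick  robot  system|
|take waterfall      |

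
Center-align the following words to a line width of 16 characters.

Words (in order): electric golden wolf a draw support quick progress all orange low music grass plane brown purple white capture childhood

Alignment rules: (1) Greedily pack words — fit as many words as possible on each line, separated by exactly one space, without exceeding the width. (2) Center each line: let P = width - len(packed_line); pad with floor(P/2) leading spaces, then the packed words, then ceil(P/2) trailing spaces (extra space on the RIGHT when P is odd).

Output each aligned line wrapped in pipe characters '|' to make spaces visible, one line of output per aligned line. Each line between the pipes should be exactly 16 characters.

Line 1: ['electric', 'golden'] (min_width=15, slack=1)
Line 2: ['wolf', 'a', 'draw'] (min_width=11, slack=5)
Line 3: ['support', 'quick'] (min_width=13, slack=3)
Line 4: ['progress', 'all'] (min_width=12, slack=4)
Line 5: ['orange', 'low', 'music'] (min_width=16, slack=0)
Line 6: ['grass', 'plane'] (min_width=11, slack=5)
Line 7: ['brown', 'purple'] (min_width=12, slack=4)
Line 8: ['white', 'capture'] (min_width=13, slack=3)
Line 9: ['childhood'] (min_width=9, slack=7)

Answer: |electric golden |
|  wolf a draw   |
| support quick  |
|  progress all  |
|orange low music|
|  grass plane   |
|  brown purple  |
| white capture  |
|   childhood    |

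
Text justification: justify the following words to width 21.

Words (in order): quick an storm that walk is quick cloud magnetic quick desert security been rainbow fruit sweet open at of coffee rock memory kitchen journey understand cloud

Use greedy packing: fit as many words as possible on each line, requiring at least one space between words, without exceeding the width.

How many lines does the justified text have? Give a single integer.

Answer: 8

Derivation:
Line 1: ['quick', 'an', 'storm', 'that'] (min_width=19, slack=2)
Line 2: ['walk', 'is', 'quick', 'cloud'] (min_width=19, slack=2)
Line 3: ['magnetic', 'quick', 'desert'] (min_width=21, slack=0)
Line 4: ['security', 'been', 'rainbow'] (min_width=21, slack=0)
Line 5: ['fruit', 'sweet', 'open', 'at'] (min_width=19, slack=2)
Line 6: ['of', 'coffee', 'rock', 'memory'] (min_width=21, slack=0)
Line 7: ['kitchen', 'journey'] (min_width=15, slack=6)
Line 8: ['understand', 'cloud'] (min_width=16, slack=5)
Total lines: 8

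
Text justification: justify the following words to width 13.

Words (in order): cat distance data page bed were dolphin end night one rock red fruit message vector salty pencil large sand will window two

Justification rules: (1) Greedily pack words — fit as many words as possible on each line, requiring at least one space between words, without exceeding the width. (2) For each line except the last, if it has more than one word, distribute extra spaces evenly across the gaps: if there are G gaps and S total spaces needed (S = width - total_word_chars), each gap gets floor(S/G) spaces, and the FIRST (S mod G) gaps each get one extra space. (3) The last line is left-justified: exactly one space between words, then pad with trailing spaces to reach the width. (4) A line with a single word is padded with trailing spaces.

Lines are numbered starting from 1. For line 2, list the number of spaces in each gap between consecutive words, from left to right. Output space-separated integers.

Line 1: ['cat', 'distance'] (min_width=12, slack=1)
Line 2: ['data', 'page', 'bed'] (min_width=13, slack=0)
Line 3: ['were', 'dolphin'] (min_width=12, slack=1)
Line 4: ['end', 'night', 'one'] (min_width=13, slack=0)
Line 5: ['rock', 'red'] (min_width=8, slack=5)
Line 6: ['fruit', 'message'] (min_width=13, slack=0)
Line 7: ['vector', 'salty'] (min_width=12, slack=1)
Line 8: ['pencil', 'large'] (min_width=12, slack=1)
Line 9: ['sand', 'will'] (min_width=9, slack=4)
Line 10: ['window', 'two'] (min_width=10, slack=3)

Answer: 1 1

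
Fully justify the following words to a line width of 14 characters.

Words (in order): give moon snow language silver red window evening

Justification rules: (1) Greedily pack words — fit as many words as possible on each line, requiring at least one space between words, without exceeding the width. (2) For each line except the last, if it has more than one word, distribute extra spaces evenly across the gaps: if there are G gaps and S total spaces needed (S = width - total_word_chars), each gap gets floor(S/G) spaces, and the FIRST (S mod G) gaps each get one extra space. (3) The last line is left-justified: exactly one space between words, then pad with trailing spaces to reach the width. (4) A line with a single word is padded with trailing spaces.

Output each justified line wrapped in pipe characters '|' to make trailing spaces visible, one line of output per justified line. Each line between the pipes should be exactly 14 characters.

Answer: |give moon snow|
|language      |
|silver     red|
|window evening|

Derivation:
Line 1: ['give', 'moon', 'snow'] (min_width=14, slack=0)
Line 2: ['language'] (min_width=8, slack=6)
Line 3: ['silver', 'red'] (min_width=10, slack=4)
Line 4: ['window', 'evening'] (min_width=14, slack=0)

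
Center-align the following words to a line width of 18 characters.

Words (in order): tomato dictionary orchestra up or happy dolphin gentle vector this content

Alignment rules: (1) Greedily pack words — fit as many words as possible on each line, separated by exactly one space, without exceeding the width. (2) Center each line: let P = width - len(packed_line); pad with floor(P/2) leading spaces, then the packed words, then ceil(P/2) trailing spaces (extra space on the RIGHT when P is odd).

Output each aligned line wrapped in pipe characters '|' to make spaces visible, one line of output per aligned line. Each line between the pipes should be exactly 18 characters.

Line 1: ['tomato', 'dictionary'] (min_width=17, slack=1)
Line 2: ['orchestra', 'up', 'or'] (min_width=15, slack=3)
Line 3: ['happy', 'dolphin'] (min_width=13, slack=5)
Line 4: ['gentle', 'vector', 'this'] (min_width=18, slack=0)
Line 5: ['content'] (min_width=7, slack=11)

Answer: |tomato dictionary |
| orchestra up or  |
|  happy dolphin   |
|gentle vector this|
|     content      |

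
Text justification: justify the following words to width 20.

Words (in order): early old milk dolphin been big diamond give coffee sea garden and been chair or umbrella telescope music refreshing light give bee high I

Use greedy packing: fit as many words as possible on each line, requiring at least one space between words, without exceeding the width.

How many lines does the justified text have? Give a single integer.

Line 1: ['early', 'old', 'milk'] (min_width=14, slack=6)
Line 2: ['dolphin', 'been', 'big'] (min_width=16, slack=4)
Line 3: ['diamond', 'give', 'coffee'] (min_width=19, slack=1)
Line 4: ['sea', 'garden', 'and', 'been'] (min_width=19, slack=1)
Line 5: ['chair', 'or', 'umbrella'] (min_width=17, slack=3)
Line 6: ['telescope', 'music'] (min_width=15, slack=5)
Line 7: ['refreshing', 'light'] (min_width=16, slack=4)
Line 8: ['give', 'bee', 'high', 'I'] (min_width=15, slack=5)
Total lines: 8

Answer: 8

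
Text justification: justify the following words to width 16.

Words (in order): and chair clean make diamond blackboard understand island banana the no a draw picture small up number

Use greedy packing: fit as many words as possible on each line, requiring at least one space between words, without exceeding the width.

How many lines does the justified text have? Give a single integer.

Answer: 8

Derivation:
Line 1: ['and', 'chair', 'clean'] (min_width=15, slack=1)
Line 2: ['make', 'diamond'] (min_width=12, slack=4)
Line 3: ['blackboard'] (min_width=10, slack=6)
Line 4: ['understand'] (min_width=10, slack=6)
Line 5: ['island', 'banana'] (min_width=13, slack=3)
Line 6: ['the', 'no', 'a', 'draw'] (min_width=13, slack=3)
Line 7: ['picture', 'small', 'up'] (min_width=16, slack=0)
Line 8: ['number'] (min_width=6, slack=10)
Total lines: 8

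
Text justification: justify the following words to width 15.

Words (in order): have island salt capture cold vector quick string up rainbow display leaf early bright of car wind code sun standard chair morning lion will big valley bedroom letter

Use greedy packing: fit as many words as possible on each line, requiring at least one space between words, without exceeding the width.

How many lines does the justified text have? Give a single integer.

Answer: 12

Derivation:
Line 1: ['have', 'island'] (min_width=11, slack=4)
Line 2: ['salt', 'capture'] (min_width=12, slack=3)
Line 3: ['cold', 'vector'] (min_width=11, slack=4)
Line 4: ['quick', 'string', 'up'] (min_width=15, slack=0)
Line 5: ['rainbow', 'display'] (min_width=15, slack=0)
Line 6: ['leaf', 'early'] (min_width=10, slack=5)
Line 7: ['bright', 'of', 'car'] (min_width=13, slack=2)
Line 8: ['wind', 'code', 'sun'] (min_width=13, slack=2)
Line 9: ['standard', 'chair'] (min_width=14, slack=1)
Line 10: ['morning', 'lion'] (min_width=12, slack=3)
Line 11: ['will', 'big', 'valley'] (min_width=15, slack=0)
Line 12: ['bedroom', 'letter'] (min_width=14, slack=1)
Total lines: 12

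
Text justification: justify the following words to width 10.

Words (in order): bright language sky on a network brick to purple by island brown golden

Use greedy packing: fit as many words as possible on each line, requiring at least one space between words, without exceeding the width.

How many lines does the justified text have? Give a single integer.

Line 1: ['bright'] (min_width=6, slack=4)
Line 2: ['language'] (min_width=8, slack=2)
Line 3: ['sky', 'on', 'a'] (min_width=8, slack=2)
Line 4: ['network'] (min_width=7, slack=3)
Line 5: ['brick', 'to'] (min_width=8, slack=2)
Line 6: ['purple', 'by'] (min_width=9, slack=1)
Line 7: ['island'] (min_width=6, slack=4)
Line 8: ['brown'] (min_width=5, slack=5)
Line 9: ['golden'] (min_width=6, slack=4)
Total lines: 9

Answer: 9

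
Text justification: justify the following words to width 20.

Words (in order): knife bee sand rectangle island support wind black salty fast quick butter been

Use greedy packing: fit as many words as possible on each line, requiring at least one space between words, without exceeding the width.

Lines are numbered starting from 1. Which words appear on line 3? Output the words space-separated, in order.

Answer: support wind black

Derivation:
Line 1: ['knife', 'bee', 'sand'] (min_width=14, slack=6)
Line 2: ['rectangle', 'island'] (min_width=16, slack=4)
Line 3: ['support', 'wind', 'black'] (min_width=18, slack=2)
Line 4: ['salty', 'fast', 'quick'] (min_width=16, slack=4)
Line 5: ['butter', 'been'] (min_width=11, slack=9)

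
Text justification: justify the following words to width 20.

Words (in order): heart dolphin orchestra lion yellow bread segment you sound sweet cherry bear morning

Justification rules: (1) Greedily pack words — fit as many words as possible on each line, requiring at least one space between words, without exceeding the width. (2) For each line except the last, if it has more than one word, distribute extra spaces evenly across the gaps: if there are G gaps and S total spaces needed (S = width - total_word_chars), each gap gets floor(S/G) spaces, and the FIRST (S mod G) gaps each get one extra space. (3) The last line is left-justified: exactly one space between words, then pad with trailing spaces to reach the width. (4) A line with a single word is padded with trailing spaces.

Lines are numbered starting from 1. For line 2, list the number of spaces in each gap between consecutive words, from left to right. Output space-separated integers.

Answer: 7

Derivation:
Line 1: ['heart', 'dolphin'] (min_width=13, slack=7)
Line 2: ['orchestra', 'lion'] (min_width=14, slack=6)
Line 3: ['yellow', 'bread', 'segment'] (min_width=20, slack=0)
Line 4: ['you', 'sound', 'sweet'] (min_width=15, slack=5)
Line 5: ['cherry', 'bear', 'morning'] (min_width=19, slack=1)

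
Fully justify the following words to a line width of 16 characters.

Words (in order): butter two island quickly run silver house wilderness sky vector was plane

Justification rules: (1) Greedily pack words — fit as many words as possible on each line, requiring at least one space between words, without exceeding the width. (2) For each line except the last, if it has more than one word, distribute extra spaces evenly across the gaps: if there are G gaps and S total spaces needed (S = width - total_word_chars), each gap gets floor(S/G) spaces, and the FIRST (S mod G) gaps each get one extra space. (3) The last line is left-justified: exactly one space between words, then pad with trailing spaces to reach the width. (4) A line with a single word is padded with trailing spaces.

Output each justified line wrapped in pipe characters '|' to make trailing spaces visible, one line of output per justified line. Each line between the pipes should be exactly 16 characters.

Answer: |butter       two|
|island   quickly|
|run silver house|
|wilderness   sky|
|vector was plane|

Derivation:
Line 1: ['butter', 'two'] (min_width=10, slack=6)
Line 2: ['island', 'quickly'] (min_width=14, slack=2)
Line 3: ['run', 'silver', 'house'] (min_width=16, slack=0)
Line 4: ['wilderness', 'sky'] (min_width=14, slack=2)
Line 5: ['vector', 'was', 'plane'] (min_width=16, slack=0)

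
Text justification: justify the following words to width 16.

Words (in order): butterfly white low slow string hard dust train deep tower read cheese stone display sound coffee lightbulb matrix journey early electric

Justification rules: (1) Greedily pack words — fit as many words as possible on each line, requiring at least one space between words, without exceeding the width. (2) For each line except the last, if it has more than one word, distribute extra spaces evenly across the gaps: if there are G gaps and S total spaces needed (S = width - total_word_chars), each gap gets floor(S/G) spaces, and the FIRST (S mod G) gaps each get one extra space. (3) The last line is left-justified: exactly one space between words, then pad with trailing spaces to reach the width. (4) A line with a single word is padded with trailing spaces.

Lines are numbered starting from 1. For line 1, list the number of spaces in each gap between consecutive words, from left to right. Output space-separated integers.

Answer: 2

Derivation:
Line 1: ['butterfly', 'white'] (min_width=15, slack=1)
Line 2: ['low', 'slow', 'string'] (min_width=15, slack=1)
Line 3: ['hard', 'dust', 'train'] (min_width=15, slack=1)
Line 4: ['deep', 'tower', 'read'] (min_width=15, slack=1)
Line 5: ['cheese', 'stone'] (min_width=12, slack=4)
Line 6: ['display', 'sound'] (min_width=13, slack=3)
Line 7: ['coffee', 'lightbulb'] (min_width=16, slack=0)
Line 8: ['matrix', 'journey'] (min_width=14, slack=2)
Line 9: ['early', 'electric'] (min_width=14, slack=2)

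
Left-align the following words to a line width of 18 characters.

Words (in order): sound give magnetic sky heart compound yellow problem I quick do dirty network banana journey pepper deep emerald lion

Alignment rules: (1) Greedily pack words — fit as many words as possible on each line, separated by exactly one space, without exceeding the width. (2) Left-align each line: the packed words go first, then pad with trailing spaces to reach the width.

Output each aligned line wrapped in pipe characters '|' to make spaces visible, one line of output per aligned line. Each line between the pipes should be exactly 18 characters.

Answer: |sound give        |
|magnetic sky heart|
|compound yellow   |
|problem I quick do|
|dirty network     |
|banana journey    |
|pepper deep       |
|emerald lion      |

Derivation:
Line 1: ['sound', 'give'] (min_width=10, slack=8)
Line 2: ['magnetic', 'sky', 'heart'] (min_width=18, slack=0)
Line 3: ['compound', 'yellow'] (min_width=15, slack=3)
Line 4: ['problem', 'I', 'quick', 'do'] (min_width=18, slack=0)
Line 5: ['dirty', 'network'] (min_width=13, slack=5)
Line 6: ['banana', 'journey'] (min_width=14, slack=4)
Line 7: ['pepper', 'deep'] (min_width=11, slack=7)
Line 8: ['emerald', 'lion'] (min_width=12, slack=6)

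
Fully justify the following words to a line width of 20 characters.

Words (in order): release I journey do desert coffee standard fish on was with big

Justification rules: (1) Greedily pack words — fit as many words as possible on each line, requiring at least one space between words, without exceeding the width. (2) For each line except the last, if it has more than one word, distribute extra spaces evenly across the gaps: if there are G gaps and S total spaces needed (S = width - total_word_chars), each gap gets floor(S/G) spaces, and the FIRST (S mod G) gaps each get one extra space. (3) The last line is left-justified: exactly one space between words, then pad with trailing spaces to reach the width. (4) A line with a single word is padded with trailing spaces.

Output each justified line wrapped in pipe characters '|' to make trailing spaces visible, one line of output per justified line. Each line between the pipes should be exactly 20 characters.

Line 1: ['release', 'I', 'journey', 'do'] (min_width=20, slack=0)
Line 2: ['desert', 'coffee'] (min_width=13, slack=7)
Line 3: ['standard', 'fish', 'on', 'was'] (min_width=20, slack=0)
Line 4: ['with', 'big'] (min_width=8, slack=12)

Answer: |release I journey do|
|desert        coffee|
|standard fish on was|
|with big            |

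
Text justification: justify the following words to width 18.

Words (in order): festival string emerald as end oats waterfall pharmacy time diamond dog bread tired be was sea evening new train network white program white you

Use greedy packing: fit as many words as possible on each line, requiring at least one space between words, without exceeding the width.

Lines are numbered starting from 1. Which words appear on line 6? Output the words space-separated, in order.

Line 1: ['festival', 'string'] (min_width=15, slack=3)
Line 2: ['emerald', 'as', 'end'] (min_width=14, slack=4)
Line 3: ['oats', 'waterfall'] (min_width=14, slack=4)
Line 4: ['pharmacy', 'time'] (min_width=13, slack=5)
Line 5: ['diamond', 'dog', 'bread'] (min_width=17, slack=1)
Line 6: ['tired', 'be', 'was', 'sea'] (min_width=16, slack=2)
Line 7: ['evening', 'new', 'train'] (min_width=17, slack=1)
Line 8: ['network', 'white'] (min_width=13, slack=5)
Line 9: ['program', 'white', 'you'] (min_width=17, slack=1)

Answer: tired be was sea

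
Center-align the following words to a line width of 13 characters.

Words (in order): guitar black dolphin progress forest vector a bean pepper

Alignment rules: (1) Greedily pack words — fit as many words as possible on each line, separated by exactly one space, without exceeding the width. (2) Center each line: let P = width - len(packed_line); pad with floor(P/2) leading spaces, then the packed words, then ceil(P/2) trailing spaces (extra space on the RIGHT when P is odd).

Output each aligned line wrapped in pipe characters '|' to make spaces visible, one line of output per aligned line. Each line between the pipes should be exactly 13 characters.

Answer: |guitar black |
|   dolphin   |
|  progress   |
|forest vector|
|a bean pepper|

Derivation:
Line 1: ['guitar', 'black'] (min_width=12, slack=1)
Line 2: ['dolphin'] (min_width=7, slack=6)
Line 3: ['progress'] (min_width=8, slack=5)
Line 4: ['forest', 'vector'] (min_width=13, slack=0)
Line 5: ['a', 'bean', 'pepper'] (min_width=13, slack=0)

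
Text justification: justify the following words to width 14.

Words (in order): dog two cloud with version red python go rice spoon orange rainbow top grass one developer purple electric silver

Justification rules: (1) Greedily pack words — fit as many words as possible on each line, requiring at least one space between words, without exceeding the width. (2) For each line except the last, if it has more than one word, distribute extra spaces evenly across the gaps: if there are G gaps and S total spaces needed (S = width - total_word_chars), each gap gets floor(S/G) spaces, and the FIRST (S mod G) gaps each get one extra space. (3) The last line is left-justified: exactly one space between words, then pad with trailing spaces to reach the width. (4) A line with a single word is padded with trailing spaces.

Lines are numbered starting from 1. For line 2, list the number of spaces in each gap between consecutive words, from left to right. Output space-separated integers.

Answer: 3

Derivation:
Line 1: ['dog', 'two', 'cloud'] (min_width=13, slack=1)
Line 2: ['with', 'version'] (min_width=12, slack=2)
Line 3: ['red', 'python', 'go'] (min_width=13, slack=1)
Line 4: ['rice', 'spoon'] (min_width=10, slack=4)
Line 5: ['orange', 'rainbow'] (min_width=14, slack=0)
Line 6: ['top', 'grass', 'one'] (min_width=13, slack=1)
Line 7: ['developer'] (min_width=9, slack=5)
Line 8: ['purple'] (min_width=6, slack=8)
Line 9: ['electric'] (min_width=8, slack=6)
Line 10: ['silver'] (min_width=6, slack=8)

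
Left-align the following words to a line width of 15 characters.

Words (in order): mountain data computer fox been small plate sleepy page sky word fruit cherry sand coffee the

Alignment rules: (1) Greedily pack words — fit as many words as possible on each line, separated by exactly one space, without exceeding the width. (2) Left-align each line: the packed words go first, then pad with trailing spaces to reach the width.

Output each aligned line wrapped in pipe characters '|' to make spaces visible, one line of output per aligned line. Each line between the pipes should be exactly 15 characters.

Line 1: ['mountain', 'data'] (min_width=13, slack=2)
Line 2: ['computer', 'fox'] (min_width=12, slack=3)
Line 3: ['been', 'small'] (min_width=10, slack=5)
Line 4: ['plate', 'sleepy'] (min_width=12, slack=3)
Line 5: ['page', 'sky', 'word'] (min_width=13, slack=2)
Line 6: ['fruit', 'cherry'] (min_width=12, slack=3)
Line 7: ['sand', 'coffee', 'the'] (min_width=15, slack=0)

Answer: |mountain data  |
|computer fox   |
|been small     |
|plate sleepy   |
|page sky word  |
|fruit cherry   |
|sand coffee the|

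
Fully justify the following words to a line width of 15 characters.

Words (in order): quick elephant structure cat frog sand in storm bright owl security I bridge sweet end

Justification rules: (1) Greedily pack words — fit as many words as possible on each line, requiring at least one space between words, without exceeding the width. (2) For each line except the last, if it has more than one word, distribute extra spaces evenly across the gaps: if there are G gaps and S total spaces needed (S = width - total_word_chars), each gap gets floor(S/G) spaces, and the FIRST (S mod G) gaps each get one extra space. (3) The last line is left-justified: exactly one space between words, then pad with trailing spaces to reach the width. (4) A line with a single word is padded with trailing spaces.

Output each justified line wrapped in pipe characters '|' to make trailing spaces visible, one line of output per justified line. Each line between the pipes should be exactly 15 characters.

Line 1: ['quick', 'elephant'] (min_width=14, slack=1)
Line 2: ['structure', 'cat'] (min_width=13, slack=2)
Line 3: ['frog', 'sand', 'in'] (min_width=12, slack=3)
Line 4: ['storm', 'bright'] (min_width=12, slack=3)
Line 5: ['owl', 'security', 'I'] (min_width=14, slack=1)
Line 6: ['bridge', 'sweet'] (min_width=12, slack=3)
Line 7: ['end'] (min_width=3, slack=12)

Answer: |quick  elephant|
|structure   cat|
|frog   sand  in|
|storm    bright|
|owl  security I|
|bridge    sweet|
|end            |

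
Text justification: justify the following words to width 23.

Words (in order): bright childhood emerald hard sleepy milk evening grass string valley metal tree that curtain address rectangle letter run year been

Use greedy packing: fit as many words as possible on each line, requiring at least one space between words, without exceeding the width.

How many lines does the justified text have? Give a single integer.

Line 1: ['bright', 'childhood'] (min_width=16, slack=7)
Line 2: ['emerald', 'hard', 'sleepy'] (min_width=19, slack=4)
Line 3: ['milk', 'evening', 'grass'] (min_width=18, slack=5)
Line 4: ['string', 'valley', 'metal'] (min_width=19, slack=4)
Line 5: ['tree', 'that', 'curtain'] (min_width=17, slack=6)
Line 6: ['address', 'rectangle'] (min_width=17, slack=6)
Line 7: ['letter', 'run', 'year', 'been'] (min_width=20, slack=3)
Total lines: 7

Answer: 7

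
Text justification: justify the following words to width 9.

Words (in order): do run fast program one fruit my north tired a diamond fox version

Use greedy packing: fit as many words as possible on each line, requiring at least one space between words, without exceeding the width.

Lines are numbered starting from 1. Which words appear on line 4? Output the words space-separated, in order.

Line 1: ['do', 'run'] (min_width=6, slack=3)
Line 2: ['fast'] (min_width=4, slack=5)
Line 3: ['program'] (min_width=7, slack=2)
Line 4: ['one', 'fruit'] (min_width=9, slack=0)
Line 5: ['my', 'north'] (min_width=8, slack=1)
Line 6: ['tired', 'a'] (min_width=7, slack=2)
Line 7: ['diamond'] (min_width=7, slack=2)
Line 8: ['fox'] (min_width=3, slack=6)
Line 9: ['version'] (min_width=7, slack=2)

Answer: one fruit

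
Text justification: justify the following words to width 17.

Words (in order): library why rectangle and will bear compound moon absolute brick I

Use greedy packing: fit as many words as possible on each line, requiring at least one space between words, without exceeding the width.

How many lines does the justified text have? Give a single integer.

Line 1: ['library', 'why'] (min_width=11, slack=6)
Line 2: ['rectangle', 'and'] (min_width=13, slack=4)
Line 3: ['will', 'bear'] (min_width=9, slack=8)
Line 4: ['compound', 'moon'] (min_width=13, slack=4)
Line 5: ['absolute', 'brick', 'I'] (min_width=16, slack=1)
Total lines: 5

Answer: 5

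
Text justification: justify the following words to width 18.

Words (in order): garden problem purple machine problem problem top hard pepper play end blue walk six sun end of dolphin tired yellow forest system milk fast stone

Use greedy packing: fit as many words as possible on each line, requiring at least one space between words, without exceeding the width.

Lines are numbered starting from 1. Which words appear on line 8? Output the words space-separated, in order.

Answer: yellow forest

Derivation:
Line 1: ['garden', 'problem'] (min_width=14, slack=4)
Line 2: ['purple', 'machine'] (min_width=14, slack=4)
Line 3: ['problem', 'problem'] (min_width=15, slack=3)
Line 4: ['top', 'hard', 'pepper'] (min_width=15, slack=3)
Line 5: ['play', 'end', 'blue', 'walk'] (min_width=18, slack=0)
Line 6: ['six', 'sun', 'end', 'of'] (min_width=14, slack=4)
Line 7: ['dolphin', 'tired'] (min_width=13, slack=5)
Line 8: ['yellow', 'forest'] (min_width=13, slack=5)
Line 9: ['system', 'milk', 'fast'] (min_width=16, slack=2)
Line 10: ['stone'] (min_width=5, slack=13)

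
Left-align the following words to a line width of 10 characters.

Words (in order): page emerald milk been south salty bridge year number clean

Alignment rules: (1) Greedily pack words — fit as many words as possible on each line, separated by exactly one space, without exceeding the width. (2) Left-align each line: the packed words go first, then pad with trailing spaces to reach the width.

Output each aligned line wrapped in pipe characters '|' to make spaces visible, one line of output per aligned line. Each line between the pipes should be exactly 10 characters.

Answer: |page      |
|emerald   |
|milk been |
|south     |
|salty     |
|bridge    |
|year      |
|number    |
|clean     |

Derivation:
Line 1: ['page'] (min_width=4, slack=6)
Line 2: ['emerald'] (min_width=7, slack=3)
Line 3: ['milk', 'been'] (min_width=9, slack=1)
Line 4: ['south'] (min_width=5, slack=5)
Line 5: ['salty'] (min_width=5, slack=5)
Line 6: ['bridge'] (min_width=6, slack=4)
Line 7: ['year'] (min_width=4, slack=6)
Line 8: ['number'] (min_width=6, slack=4)
Line 9: ['clean'] (min_width=5, slack=5)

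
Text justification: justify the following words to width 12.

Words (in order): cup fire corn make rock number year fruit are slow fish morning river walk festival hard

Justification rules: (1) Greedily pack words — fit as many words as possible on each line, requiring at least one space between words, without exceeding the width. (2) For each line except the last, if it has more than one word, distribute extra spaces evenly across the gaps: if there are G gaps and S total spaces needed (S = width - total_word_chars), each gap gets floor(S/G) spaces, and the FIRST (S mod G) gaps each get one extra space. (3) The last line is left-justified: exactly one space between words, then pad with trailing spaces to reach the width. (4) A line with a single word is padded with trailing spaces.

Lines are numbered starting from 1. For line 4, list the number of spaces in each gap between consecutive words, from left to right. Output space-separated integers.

Answer: 3

Derivation:
Line 1: ['cup', 'fire'] (min_width=8, slack=4)
Line 2: ['corn', 'make'] (min_width=9, slack=3)
Line 3: ['rock', 'number'] (min_width=11, slack=1)
Line 4: ['year', 'fruit'] (min_width=10, slack=2)
Line 5: ['are', 'slow'] (min_width=8, slack=4)
Line 6: ['fish', 'morning'] (min_width=12, slack=0)
Line 7: ['river', 'walk'] (min_width=10, slack=2)
Line 8: ['festival'] (min_width=8, slack=4)
Line 9: ['hard'] (min_width=4, slack=8)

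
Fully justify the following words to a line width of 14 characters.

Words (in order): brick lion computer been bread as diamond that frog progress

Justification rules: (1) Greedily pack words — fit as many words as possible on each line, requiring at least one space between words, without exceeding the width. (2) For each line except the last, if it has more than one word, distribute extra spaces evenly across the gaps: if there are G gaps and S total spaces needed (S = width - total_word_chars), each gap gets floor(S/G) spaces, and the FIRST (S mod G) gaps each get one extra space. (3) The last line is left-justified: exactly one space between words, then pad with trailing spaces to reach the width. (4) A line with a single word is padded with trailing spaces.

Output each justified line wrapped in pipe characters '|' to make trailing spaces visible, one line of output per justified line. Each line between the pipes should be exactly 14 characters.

Line 1: ['brick', 'lion'] (min_width=10, slack=4)
Line 2: ['computer', 'been'] (min_width=13, slack=1)
Line 3: ['bread', 'as'] (min_width=8, slack=6)
Line 4: ['diamond', 'that'] (min_width=12, slack=2)
Line 5: ['frog', 'progress'] (min_width=13, slack=1)

Answer: |brick     lion|
|computer  been|
|bread       as|
|diamond   that|
|frog progress |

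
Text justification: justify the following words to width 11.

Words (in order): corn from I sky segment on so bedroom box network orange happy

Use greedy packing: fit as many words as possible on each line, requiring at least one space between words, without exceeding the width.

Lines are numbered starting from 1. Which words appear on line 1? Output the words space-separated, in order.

Answer: corn from I

Derivation:
Line 1: ['corn', 'from', 'I'] (min_width=11, slack=0)
Line 2: ['sky', 'segment'] (min_width=11, slack=0)
Line 3: ['on', 'so'] (min_width=5, slack=6)
Line 4: ['bedroom', 'box'] (min_width=11, slack=0)
Line 5: ['network'] (min_width=7, slack=4)
Line 6: ['orange'] (min_width=6, slack=5)
Line 7: ['happy'] (min_width=5, slack=6)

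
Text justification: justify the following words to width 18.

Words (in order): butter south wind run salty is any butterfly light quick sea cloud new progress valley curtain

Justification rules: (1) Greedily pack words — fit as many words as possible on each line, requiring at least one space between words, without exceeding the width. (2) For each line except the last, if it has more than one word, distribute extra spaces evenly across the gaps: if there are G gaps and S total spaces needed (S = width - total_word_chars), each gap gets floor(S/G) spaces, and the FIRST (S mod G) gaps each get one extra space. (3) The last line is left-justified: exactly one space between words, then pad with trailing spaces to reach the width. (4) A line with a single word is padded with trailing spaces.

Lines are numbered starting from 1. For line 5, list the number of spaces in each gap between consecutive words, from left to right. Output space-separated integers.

Line 1: ['butter', 'south', 'wind'] (min_width=17, slack=1)
Line 2: ['run', 'salty', 'is', 'any'] (min_width=16, slack=2)
Line 3: ['butterfly', 'light'] (min_width=15, slack=3)
Line 4: ['quick', 'sea', 'cloud'] (min_width=15, slack=3)
Line 5: ['new', 'progress'] (min_width=12, slack=6)
Line 6: ['valley', 'curtain'] (min_width=14, slack=4)

Answer: 7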